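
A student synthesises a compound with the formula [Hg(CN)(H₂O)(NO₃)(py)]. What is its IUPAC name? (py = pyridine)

There is no counter-ion, so the complex is neutral overall.
Ligand charges: 1×cyano (-1 each), 1×aqua (neutral), 1×pyridine (neutral), 1×nitrato (-1 each); total -2. So Hg + (-2) = 0, giving Hg = +2.
Ligands are named alphabetically: aqua before cyano before nitrato before pyridine.

aquacyanonitrato(pyridine)mercury(II)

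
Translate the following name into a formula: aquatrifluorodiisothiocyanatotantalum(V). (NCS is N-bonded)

Ligands: 1 aqua (H2O, neutral), 2 isothiocyanato (NCS, -1), 3 fluoro (F, -1). Ligand charge sum = -5.
With Ta in oxidation state +5, the complex ion is [Ta...].

[TaF3(H2O)(NCS)2]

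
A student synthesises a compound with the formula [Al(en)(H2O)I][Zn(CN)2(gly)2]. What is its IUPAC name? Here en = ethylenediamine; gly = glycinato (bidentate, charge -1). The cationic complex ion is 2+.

Both ions are complex: the cation is named first with the plain metal name, the anion second with the -ate form; each ion's ligands are alphabetised independently.
The complex cation is given as 2+; its ligand charges sum to -1, so Al = +3.
A 1:1 salt means the anion carries the equal and opposite charge, 2−.
Anion: ligand charges sum to -4; for the ion to be 2−, Zn = +2.

aqua(ethylenediamine)iodoaluminium(III) dicyanobis(glycinato)zincate(II)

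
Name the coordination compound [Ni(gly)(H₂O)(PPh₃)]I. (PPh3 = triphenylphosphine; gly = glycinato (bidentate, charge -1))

aqua(glycinato)(triphenylphosphine)nickel(II) iodide

The 1 iodide counter-ion carries a total charge of -1, so each complex ion is 1+.
Ligand charges: 1×triphenylphosphine (neutral), 1×glycinato (-1 each), 1×aqua (neutral); total -1. So Ni + (-1) = 1+, giving Ni = +2.
Ligands are named alphabetically: aqua before glycinato before triphenylphosphine.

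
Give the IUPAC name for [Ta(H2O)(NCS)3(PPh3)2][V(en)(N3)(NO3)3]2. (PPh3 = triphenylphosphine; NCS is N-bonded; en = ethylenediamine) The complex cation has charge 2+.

aquatriisothiocyanatobis(triphenylphosphine)tantalum(V) azido(ethylenediamine)trinitratovanadate(III)

Both ions are complex: the cation is named first with the plain metal name, the anion second with the -ate form; each ion's ligands are alphabetised independently.
The complex cation is given as 2+; its ligand charges sum to -3, so Ta = +5.
With 2 anions per cation, each anion must be 2/2 = 1−.
Anion: ligand charges sum to -4; for the ion to be 1−, V = +3.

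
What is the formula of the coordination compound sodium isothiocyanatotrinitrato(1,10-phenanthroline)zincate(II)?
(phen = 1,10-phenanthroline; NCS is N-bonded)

Ligands: 1 1,10-phenanthroline (phen, neutral), 3 nitrato (NO3, -1), 1 isothiocyanato (NCS, -1). Ligand charge sum = -4.
With Zn in oxidation state +2, the complex ion is [Zn...]^2−.
Charge balance with sodium (+1) requires 1 complex ion per 2 sodium.

Na2[Zn(NCS)(NO3)3(phen)]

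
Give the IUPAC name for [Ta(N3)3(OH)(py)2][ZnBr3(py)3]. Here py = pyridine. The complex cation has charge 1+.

Both ions are complex: the cation is named first with the plain metal name, the anion second with the -ate form; each ion's ligands are alphabetised independently.
The complex cation is given as 1+; its ligand charges sum to -4, so Ta = +5.
A 1:1 salt means the anion carries the equal and opposite charge, 1−.
Anion: ligand charges sum to -3; for the ion to be 1−, Zn = +2.

triazidohydroxobis(pyridine)tantalum(V) tribromotris(pyridine)zincate(II)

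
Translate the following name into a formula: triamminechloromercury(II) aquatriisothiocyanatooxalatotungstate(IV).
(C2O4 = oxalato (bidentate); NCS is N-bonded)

[HgCl(NH3)3][W(C2O4)(H2O)(NCS)3]

Cation [Hg…]: ligand charges -1, Hg(II) ⇒ ion charge 1+.
Anion [W…]: ligand charges -5, W(IV) ⇒ ion charge 1−.
One 1+ cation balances one 1− anion.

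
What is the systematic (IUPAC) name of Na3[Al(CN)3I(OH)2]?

sodium tricyanodihydroxoiodoaluminate(III)

The 3 sodium counter-ions carry a total charge of +3, so each complex ion is 3−.
Ligand charges: 3×cyano (-1 each), 2×hydroxo (-1 each), 1×iodo (-1 each); total -6. So Al + (-6) = 3−, giving Al = +3.
The complex ion is anionic, so aluminium takes the -ate form aluminate(III).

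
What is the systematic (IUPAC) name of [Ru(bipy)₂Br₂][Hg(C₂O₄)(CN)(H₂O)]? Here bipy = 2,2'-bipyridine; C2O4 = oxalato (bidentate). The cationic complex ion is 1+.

bis(2,2'-bipyridine)dibromoruthenium(III) aquacyanooxalatomercurate(II)

The complex cation is given as 1+; its ligand charges sum to -2, so Ru = +3.
A 1:1 salt means the anion carries the equal and opposite charge, 1−.
Anion: ligand charges sum to -3; for the ion to be 1−, Hg = +2.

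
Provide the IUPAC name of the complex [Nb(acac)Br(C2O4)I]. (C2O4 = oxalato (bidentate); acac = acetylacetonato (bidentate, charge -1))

There is no counter-ion, so the complex is neutral overall.
Ligand charges: 1×bromo (-1 each), 1×oxalato (-2 each), 1×iodo (-1 each), 1×acetylacetonato (-1 each); total -5. So Nb + (-5) = 0, giving Nb = +5.
Ligands are named alphabetically: acetylacetonato before bromo before iodo before oxalato.

(acetylacetonato)bromoiodooxalatoniobium(V)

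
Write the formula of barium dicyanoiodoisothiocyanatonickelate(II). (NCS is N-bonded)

Ligands: 1 isothiocyanato (NCS, -1), 2 cyano (CN, -1), 1 iodo (I, -1). Ligand charge sum = -4.
Charge balance with barium (+2) requires 1 complex ion per 1 barium.

Ba[Ni(CN)2I(NCS)]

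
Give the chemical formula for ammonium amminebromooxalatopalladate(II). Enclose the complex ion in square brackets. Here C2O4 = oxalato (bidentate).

Ligands: 1 oxalato (C2O4, -2), 1 ammine (NH3, neutral), 1 bromo (Br, -1). Ligand charge sum = -3.
With Pd in oxidation state +2, the complex ion is [Pd...]^1−.
Charge balance with ammonium (+1) requires 1 complex ion per 1 ammonium.

NH4[PdBr(C2O4)(NH3)]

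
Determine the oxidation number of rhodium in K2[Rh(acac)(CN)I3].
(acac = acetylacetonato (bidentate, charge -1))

2 potassium outside the brackets (+1 each) → the complex ion is 2−.
Ligand charges: 1×acac = -1; 3×I = -3; 1×CN = -1; sum -5.
Rh + (-5) = 2− ⇒ Rh is +3.

+3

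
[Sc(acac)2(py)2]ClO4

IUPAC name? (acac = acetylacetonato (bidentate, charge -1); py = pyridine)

The 1 perchlorate counter-ion carries a total charge of -1, so each complex ion is 1+.
Ligand charges: 2×acetylacetonato (-1 each), 2×pyridine (neutral); total -2. So Sc + (-2) = 1+, giving Sc = +3.
Ligands are named alphabetically: acetylacetonato before pyridine.

bis(acetylacetonato)bis(pyridine)scandium(III) perchlorate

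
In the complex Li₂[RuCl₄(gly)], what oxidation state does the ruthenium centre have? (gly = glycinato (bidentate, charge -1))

+3

2 lithium outside the brackets (+1 each) → the complex ion is 2−.
Ligand charges: 1×gly = -1; 4×Cl = -4; sum -5.
Ru + (-5) = 2− ⇒ Ru is +3.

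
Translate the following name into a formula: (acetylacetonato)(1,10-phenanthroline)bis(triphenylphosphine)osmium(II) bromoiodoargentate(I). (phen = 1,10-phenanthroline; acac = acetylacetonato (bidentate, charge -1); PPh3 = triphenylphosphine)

[Os(acac)(phen)(PPh3)2][AgBrI]

Cation [Os…]: ligand charges -1, Os(II) ⇒ ion charge 1+.
Anion [Ag…]: ligand charges -2, Ag(I) ⇒ ion charge 1−.
One 1+ cation balances one 1− anion.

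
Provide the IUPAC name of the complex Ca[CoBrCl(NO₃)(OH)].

The 1 calcium counter-ion carries a total charge of +2, so each complex ion is 2−.
Ligand charges: 1×chloro (-1 each), 1×nitrato (-1 each), 1×hydroxo (-1 each), 1×bromo (-1 each); total -4. So Co + (-4) = 2−, giving Co = +2.
The complex ion is anionic, so cobalt takes the -ate form cobaltate(II).

calcium bromochlorohydroxonitratocobaltate(II)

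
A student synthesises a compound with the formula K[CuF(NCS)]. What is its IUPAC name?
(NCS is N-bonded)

The 1 potassium counter-ion carries a total charge of +1, so each complex ion is 1−.
Ligand charges: 1×fluoro (-1 each), 1×isothiocyanato (-1 each); total -2. So Cu + (-2) = 1−, giving Cu = +1.
The complex ion is anionic, so copper takes the -ate form cuprate(I).

potassium fluoroisothiocyanatocuprate(I)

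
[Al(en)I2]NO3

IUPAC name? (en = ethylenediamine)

(ethylenediamine)diiodoaluminium(III) nitrate

The 1 nitrate counter-ion carries a total charge of -1, so each complex ion is 1+.
Ligand charges: 2×iodo (-1 each), 1×ethylenediamine (neutral); total -2. So Al + (-2) = 1+, giving Al = +3.
Ligands are named alphabetically: ethylenediamine before iodo.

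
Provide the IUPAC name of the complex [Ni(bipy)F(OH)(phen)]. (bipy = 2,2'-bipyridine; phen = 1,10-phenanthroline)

(2,2'-bipyridine)fluorohydroxo(1,10-phenanthroline)nickel(II)

There is no counter-ion, so the complex is neutral overall.
Ligand charges: 1×hydroxo (-1 each), 1×fluoro (-1 each), 1×2,2'-bipyridine (neutral), 1×1,10-phenanthroline (neutral); total -2. So Ni + (-2) = 0, giving Ni = +2.
Ligands are named alphabetically: bipyridine before fluoro before hydroxo before phenanthroline.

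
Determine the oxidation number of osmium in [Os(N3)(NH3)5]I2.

2 iodide outside the brackets (-1 each) → the complex ion is 2+.
Ligand charges: 5×NH3 neutral; 1×N3 = -1; sum -1.
Os + (-1) = 2+ ⇒ Os is +3.

+3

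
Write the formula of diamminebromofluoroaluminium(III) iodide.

[AlBrF(NH3)2]I

Ligands: 1 fluoro (F, -1), 1 bromo (Br, -1), 2 ammine (NH3, neutral). Ligand charge sum = -2.
With Al in oxidation state +3, the complex ion is [Al...]^1+.
Charge balance with iodide (-1) requires 1 complex ion per 1 iodide.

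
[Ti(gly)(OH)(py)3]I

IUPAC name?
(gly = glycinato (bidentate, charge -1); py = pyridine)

(glycinato)hydroxotris(pyridine)titanium(III) iodide

The 1 iodide counter-ion carries a total charge of -1, so each complex ion is 1+.
Ligand charges: 1×glycinato (-1 each), 3×pyridine (neutral), 1×hydroxo (-1 each); total -2. So Ti + (-2) = 1+, giving Ti = +3.
Ligands are named alphabetically: glycinato before hydroxo before pyridine.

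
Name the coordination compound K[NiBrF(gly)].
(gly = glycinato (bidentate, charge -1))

The 1 potassium counter-ion carries a total charge of +1, so each complex ion is 1−.
Ligand charges: 1×glycinato (-1 each), 1×fluoro (-1 each), 1×bromo (-1 each); total -3. So Ni + (-3) = 1−, giving Ni = +2.
Ligands are named alphabetically: bromo before fluoro before glycinato.
The complex ion is anionic, so nickel takes the -ate form nickelate(II).

potassium bromofluoro(glycinato)nickelate(II)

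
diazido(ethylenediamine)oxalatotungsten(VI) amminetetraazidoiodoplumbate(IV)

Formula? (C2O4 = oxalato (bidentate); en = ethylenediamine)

[W(C2O4)(en)(N3)2][PbI(N3)4(NH3)]2

Cation [W…]: ligand charges -4, W(VI) ⇒ ion charge 2+.
Anion [Pb…]: ligand charges -5, Pb(IV) ⇒ ion charge 1−.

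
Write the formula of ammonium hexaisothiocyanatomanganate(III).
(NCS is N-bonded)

(NH4)3[Mn(NCS)6]

Ligands: 6 isothiocyanato (NCS, -1). Ligand charge sum = -6.
Charge balance with ammonium (+1) requires 1 complex ion per 3 ammonium.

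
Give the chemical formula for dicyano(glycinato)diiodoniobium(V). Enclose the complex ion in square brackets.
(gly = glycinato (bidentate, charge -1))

[Nb(CN)2(gly)I2]

Ligands: 1 glycinato (gly, -1), 2 iodo (I, -1), 2 cyano (CN, -1). Ligand charge sum = -5.
With Nb in oxidation state +5, the complex ion is [Nb...].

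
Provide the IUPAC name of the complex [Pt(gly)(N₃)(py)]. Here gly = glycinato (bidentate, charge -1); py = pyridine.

azido(glycinato)(pyridine)platinum(II)

There is no counter-ion, so the complex is neutral overall.
Ligand charges: 1×glycinato (-1 each), 1×azido (-1 each), 1×pyridine (neutral); total -2. So Pt + (-2) = 0, giving Pt = +2.
Ligands are named alphabetically: azido before glycinato before pyridine.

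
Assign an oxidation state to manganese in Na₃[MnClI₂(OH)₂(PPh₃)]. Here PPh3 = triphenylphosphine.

+2

3 sodium outside the brackets (+1 each) → the complex ion is 3−.
Ligand charges: 1×PPh3 neutral; 2×I = -2; 1×Cl = -1; 2×OH = -2; sum -5.
Mn + (-5) = 3− ⇒ Mn is +2.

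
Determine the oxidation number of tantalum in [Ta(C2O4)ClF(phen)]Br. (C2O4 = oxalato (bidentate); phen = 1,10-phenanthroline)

+5

1 bromide outside the brackets (-1 each) → the complex ion is 1+.
Ligand charges: 1×C2O4 = -2; 1×phen neutral; 1×F = -1; 1×Cl = -1; sum -4.
Ta + (-4) = 1+ ⇒ Ta is +5.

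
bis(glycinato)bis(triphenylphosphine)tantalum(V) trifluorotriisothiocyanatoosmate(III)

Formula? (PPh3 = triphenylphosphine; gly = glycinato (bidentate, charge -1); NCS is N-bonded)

Cation [Ta…]: ligand charges -2, Ta(V) ⇒ ion charge 3+.
Anion [Os…]: ligand charges -6, Os(III) ⇒ ion charge 3−.

[Ta(gly)2(PPh3)2][OsF3(NCS)3]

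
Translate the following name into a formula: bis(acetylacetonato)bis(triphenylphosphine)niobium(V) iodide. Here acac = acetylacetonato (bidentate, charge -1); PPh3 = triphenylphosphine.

Ligands: 2 acetylacetonato (acac, -1), 2 triphenylphosphine (PPh3, neutral). Ligand charge sum = -2.
With Nb in oxidation state +5, the complex ion is [Nb...]^3+.
Charge balance with iodide (-1) requires 1 complex ion per 3 iodide.

[Nb(acac)2(PPh3)2]I3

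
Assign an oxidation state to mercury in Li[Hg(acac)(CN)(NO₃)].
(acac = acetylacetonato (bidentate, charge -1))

1 lithium outside the brackets (+1 each) → the complex ion is 1−.
Ligand charges: 1×CN = -1; 1×acac = -1; 1×NO3 = -1; sum -3.
Hg + (-3) = 1− ⇒ Hg is +2.

+2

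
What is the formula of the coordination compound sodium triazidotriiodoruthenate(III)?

Na3[RuI3(N3)3]

Ligands: 3 iodo (I, -1), 3 azido (N3, -1). Ligand charge sum = -6.
With Ru in oxidation state +3, the complex ion is [Ru...]^3−.
Charge balance with sodium (+1) requires 1 complex ion per 3 sodium.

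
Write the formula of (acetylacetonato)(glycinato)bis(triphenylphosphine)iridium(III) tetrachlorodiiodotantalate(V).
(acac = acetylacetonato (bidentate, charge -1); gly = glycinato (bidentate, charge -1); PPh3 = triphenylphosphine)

Cation [Ir…]: ligand charges -2, Ir(III) ⇒ ion charge 1+.
Anion [Ta…]: ligand charges -6, Ta(V) ⇒ ion charge 1−.
One 1+ cation balances one 1− anion.

[Ir(acac)(gly)(PPh3)2][TaCl4I2]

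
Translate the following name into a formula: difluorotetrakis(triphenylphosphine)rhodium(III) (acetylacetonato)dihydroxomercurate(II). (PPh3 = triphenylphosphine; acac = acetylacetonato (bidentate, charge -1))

Cation [Rh…]: ligand charges -2, Rh(III) ⇒ ion charge 1+.
Anion [Hg…]: ligand charges -3, Hg(II) ⇒ ion charge 1−.

[RhF2(PPh3)4][Hg(acac)(OH)2]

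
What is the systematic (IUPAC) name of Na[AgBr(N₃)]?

The 1 sodium counter-ion carries a total charge of +1, so each complex ion is 1−.
Ligand charges: 1×azido (-1 each), 1×bromo (-1 each); total -2. So Ag + (-2) = 1−, giving Ag = +1.
Ligands are named alphabetically: azido before bromo.
The complex ion is anionic, so silver takes the -ate form argentate(I).

sodium azidobromoargentate(I)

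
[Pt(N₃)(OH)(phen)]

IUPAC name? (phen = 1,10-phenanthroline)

There is no counter-ion, so the complex is neutral overall.
Ligand charges: 1×hydroxo (-1 each), 1×1,10-phenanthroline (neutral), 1×azido (-1 each); total -2. So Pt + (-2) = 0, giving Pt = +2.
Ligands are named alphabetically: azido before hydroxo before phenanthroline.

azidohydroxo(1,10-phenanthroline)platinum(II)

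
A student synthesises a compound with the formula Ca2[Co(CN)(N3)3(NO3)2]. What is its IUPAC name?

calcium triazidocyanodinitratocobaltate(II)

The 2 calcium counter-ions carry a total charge of +4, so each complex ion is 4−.
Ligand charges: 1×cyano (-1 each), 3×azido (-1 each), 2×nitrato (-1 each); total -6. So Co + (-6) = 4−, giving Co = +2.
Ligands are named alphabetically: azido before cyano before nitrato.
The complex ion is anionic, so cobalt takes the -ate form cobaltate(II).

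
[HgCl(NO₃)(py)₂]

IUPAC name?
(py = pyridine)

chloronitratobis(pyridine)mercury(II)

There is no counter-ion, so the complex is neutral overall.
Ligand charges: 1×chloro (-1 each), 2×pyridine (neutral), 1×nitrato (-1 each); total -2. So Hg + (-2) = 0, giving Hg = +2.
Ligands are named alphabetically: chloro before nitrato before pyridine.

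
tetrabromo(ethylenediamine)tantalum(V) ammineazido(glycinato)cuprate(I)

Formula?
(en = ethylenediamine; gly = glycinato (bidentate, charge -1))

[TaBr4(en)][Cu(gly)(N3)(NH3)]

Cation [Ta…]: ligand charges -4, Ta(V) ⇒ ion charge 1+.
Anion [Cu…]: ligand charges -2, Cu(I) ⇒ ion charge 1−.
One 1+ cation balances one 1− anion.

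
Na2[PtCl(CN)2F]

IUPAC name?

The 2 sodium counter-ions carry a total charge of +2, so each complex ion is 2−.
Ligand charges: 1×fluoro (-1 each), 2×cyano (-1 each), 1×chloro (-1 each); total -4. So Pt + (-4) = 2−, giving Pt = +2.
The complex ion is anionic, so platinum takes the -ate form platinate(II).

sodium chlorodicyanofluoroplatinate(II)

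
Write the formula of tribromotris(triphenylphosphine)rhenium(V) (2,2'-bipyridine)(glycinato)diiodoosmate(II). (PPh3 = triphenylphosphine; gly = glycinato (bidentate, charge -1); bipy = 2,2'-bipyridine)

[ReBr3(PPh3)3][Os(bipy)(gly)I2]2

Cation [Re…]: ligand charges -3, Re(V) ⇒ ion charge 2+.
Anion [Os…]: ligand charges -3, Os(II) ⇒ ion charge 1−.
One 2+ cation requires 2 of the 1− anion.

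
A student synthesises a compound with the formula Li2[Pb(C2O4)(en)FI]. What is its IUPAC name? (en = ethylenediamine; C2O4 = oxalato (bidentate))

The 2 lithium counter-ions carry a total charge of +2, so each complex ion is 2−.
Ligand charges: 1×ethylenediamine (neutral), 1×iodo (-1 each), 1×fluoro (-1 each), 1×oxalato (-2 each); total -4. So Pb + (-4) = 2−, giving Pb = +2.
The complex ion is anionic, so lead takes the -ate form plumbate(II).

lithium (ethylenediamine)fluoroiodooxalatoplumbate(II)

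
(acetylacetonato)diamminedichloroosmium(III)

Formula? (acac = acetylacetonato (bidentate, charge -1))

Ligands: 1 acetylacetonato (acac, -1), 2 ammine (NH3, neutral), 2 chloro (Cl, -1). Ligand charge sum = -3.
With Os in oxidation state +3, the complex ion is [Os...].

[Os(acac)Cl2(NH3)2]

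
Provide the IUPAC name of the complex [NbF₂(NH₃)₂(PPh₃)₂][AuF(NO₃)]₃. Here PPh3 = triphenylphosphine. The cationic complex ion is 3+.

diamminedifluorobis(triphenylphosphine)niobium(V) fluoronitratoaurate(I)

Both ions are complex: the cation is named first with the plain metal name, the anion second with the -ate form; each ion's ligands are alphabetised independently.
The complex cation is given as 3+; its ligand charges sum to -2, so Nb = +5.
With 3 anions per cation, each anion must be 3/3 = 1−.
Anion: ligand charges sum to -2; for the ion to be 1−, Au = +1.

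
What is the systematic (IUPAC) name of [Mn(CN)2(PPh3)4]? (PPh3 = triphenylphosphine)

dicyanotetrakis(triphenylphosphine)manganese(II)

There is no counter-ion, so the complex is neutral overall.
Ligand charges: 2×cyano (-1 each), 4×triphenylphosphine (neutral); total -2. So Mn + (-2) = 0, giving Mn = +2.
Ligands are named alphabetically: cyano before triphenylphosphine.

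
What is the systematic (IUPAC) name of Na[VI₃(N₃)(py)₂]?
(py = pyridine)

sodium azidotriiodobis(pyridine)vanadate(III)

The 1 sodium counter-ion carries a total charge of +1, so each complex ion is 1−.
Ligand charges: 3×iodo (-1 each), 1×azido (-1 each), 2×pyridine (neutral); total -4. So V + (-4) = 1−, giving V = +3.
Ligands are named alphabetically: azido before iodo before pyridine.
The complex ion is anionic, so vanadium takes the -ate form vanadate(III).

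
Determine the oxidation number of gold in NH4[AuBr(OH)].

+1

1 ammonium outside the brackets (+1 each) → the complex ion is 1−.
Ligand charges: 1×Br = -1; 1×OH = -1; sum -2.
Au + (-2) = 1− ⇒ Au is +1.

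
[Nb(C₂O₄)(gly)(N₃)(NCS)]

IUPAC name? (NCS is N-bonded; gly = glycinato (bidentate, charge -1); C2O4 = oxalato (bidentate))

There is no counter-ion, so the complex is neutral overall.
Ligand charges: 1×azido (-1 each), 1×isothiocyanato (-1 each), 1×glycinato (-1 each), 1×oxalato (-2 each); total -5. So Nb + (-5) = 0, giving Nb = +5.
Ligands are named alphabetically: azido before glycinato before isothiocyanato before oxalato.

azido(glycinato)isothiocyanatooxalatoniobium(V)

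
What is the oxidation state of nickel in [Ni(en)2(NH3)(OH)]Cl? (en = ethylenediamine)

1 chloride outside the brackets (-1 each) → the complex ion is 1+.
Ligand charges: 1×OH = -1; 2×en neutral; 1×NH3 neutral; sum -1.
Ni + (-1) = 1+ ⇒ Ni is +2.

+2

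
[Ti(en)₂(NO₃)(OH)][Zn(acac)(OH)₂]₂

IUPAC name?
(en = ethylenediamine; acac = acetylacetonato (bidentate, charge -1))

bis(ethylenediamine)hydroxonitratotitanium(IV) (acetylacetonato)dihydroxozincate(II)

Zinc is always +2 in its complexes; the anion's ligand charges sum to -3, so the complex anion is 1−.
With 2 anions per cation, the cation must be 2×1 = 2+.
Cation: ligand charges sum to -2; for the ion to be 2+, Ti = +4.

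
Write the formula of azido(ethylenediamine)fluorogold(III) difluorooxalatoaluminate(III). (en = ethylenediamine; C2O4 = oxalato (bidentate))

[Au(en)F(N3)][Al(C2O4)F2]

Cation [Au…]: ligand charges -2, Au(III) ⇒ ion charge 1+.
Anion [Al…]: ligand charges -4, Al(III) ⇒ ion charge 1−.
One 1+ cation balances one 1− anion.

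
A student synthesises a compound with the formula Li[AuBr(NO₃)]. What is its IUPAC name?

lithium bromonitratoaurate(I)

The 1 lithium counter-ion carries a total charge of +1, so each complex ion is 1−.
Ligand charges: 1×bromo (-1 each), 1×nitrato (-1 each); total -2. So Au + (-2) = 1−, giving Au = +1.
The complex ion is anionic, so gold takes the -ate form aurate(I).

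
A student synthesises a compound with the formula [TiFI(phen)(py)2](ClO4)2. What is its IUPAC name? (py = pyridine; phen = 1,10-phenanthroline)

The 2 perchlorate counter-ions carry a total charge of -2, so each complex ion is 2+.
Ligand charges: 1×iodo (-1 each), 1×fluoro (-1 each), 2×pyridine (neutral), 1×1,10-phenanthroline (neutral); total -2. So Ti + (-2) = 2+, giving Ti = +4.
Ligands are named alphabetically: fluoro before iodo before phenanthroline before pyridine.

fluoroiodo(1,10-phenanthroline)bis(pyridine)titanium(IV) perchlorate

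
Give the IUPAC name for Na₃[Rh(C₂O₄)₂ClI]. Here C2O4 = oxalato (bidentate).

The 3 sodium counter-ions carry a total charge of +3, so each complex ion is 3−.
Ligand charges: 2×oxalato (-2 each), 1×iodo (-1 each), 1×chloro (-1 each); total -6. So Rh + (-6) = 3−, giving Rh = +3.
Ligands are named alphabetically: chloro before iodo before oxalato.
The complex ion is anionic, so rhodium takes the -ate form rhodate(III).

sodium chloroiododioxalatorhodate(III)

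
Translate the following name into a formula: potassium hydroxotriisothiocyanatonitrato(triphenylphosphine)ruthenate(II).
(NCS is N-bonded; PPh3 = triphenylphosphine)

Ligands: 3 isothiocyanato (NCS, -1), 1 triphenylphosphine (PPh3, neutral), 1 nitrato (NO3, -1), 1 hydroxo (OH, -1). Ligand charge sum = -5.
With Ru in oxidation state +2, the complex ion is [Ru...]^3−.
Charge balance with potassium (+1) requires 1 complex ion per 3 potassium.

K3[Ru(NCS)3(NO3)(OH)(PPh3)]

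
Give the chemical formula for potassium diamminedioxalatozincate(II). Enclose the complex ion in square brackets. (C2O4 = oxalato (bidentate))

Ligands: 2 oxalato (C2O4, -2), 2 ammine (NH3, neutral). Ligand charge sum = -4.
With Zn in oxidation state +2, the complex ion is [Zn...]^2−.
Charge balance with potassium (+1) requires 1 complex ion per 2 potassium.

K2[Zn(C2O4)2(NH3)2]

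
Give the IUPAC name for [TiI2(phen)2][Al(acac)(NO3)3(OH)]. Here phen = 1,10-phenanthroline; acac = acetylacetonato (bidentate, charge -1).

Both ions are complex: the cation is named first with the plain metal name, the anion second with the -ate form; each ion's ligands are alphabetised independently.
Aluminium is always +3 in its complexes; the anion's ligand charges sum to -5, so the complex anion is 2−.
A 1:1 salt means the cation carries the equal and opposite charge, 2+.
Cation: ligand charges sum to -2; for the ion to be 2+, Ti = +4.

diiodobis(1,10-phenanthroline)titanium(IV) (acetylacetonato)hydroxotrinitratoaluminate(III)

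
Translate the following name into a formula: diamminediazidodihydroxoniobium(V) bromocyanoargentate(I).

Cation [Nb…]: ligand charges -4, Nb(V) ⇒ ion charge 1+.
Anion [Ag…]: ligand charges -2, Ag(I) ⇒ ion charge 1−.
One 1+ cation balances one 1− anion.

[Nb(N3)2(NH3)2(OH)2][AgBr(CN)]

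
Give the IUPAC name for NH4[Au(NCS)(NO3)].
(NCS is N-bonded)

ammonium isothiocyanatonitratoaurate(I)

The 1 ammonium counter-ion carries a total charge of +1, so each complex ion is 1−.
Ligand charges: 1×nitrato (-1 each), 1×isothiocyanato (-1 each); total -2. So Au + (-2) = 1−, giving Au = +1.
Ligands are named alphabetically: isothiocyanato before nitrato.
The complex ion is anionic, so gold takes the -ate form aurate(I).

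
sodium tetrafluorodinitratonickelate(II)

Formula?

Na4[NiF4(NO3)2]

Ligands: 2 nitrato (NO3, -1), 4 fluoro (F, -1). Ligand charge sum = -6.
With Ni in oxidation state +2, the complex ion is [Ni...]^4−.
Charge balance with sodium (+1) requires 1 complex ion per 4 sodium.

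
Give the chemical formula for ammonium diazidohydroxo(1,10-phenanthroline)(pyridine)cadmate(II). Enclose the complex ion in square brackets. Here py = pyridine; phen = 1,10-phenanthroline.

NH4[Cd(N3)2(OH)(phen)(py)]

Ligands: 1 pyridine (py, neutral), 1 1,10-phenanthroline (phen, neutral), 2 azido (N3, -1), 1 hydroxo (OH, -1). Ligand charge sum = -3.
With Cd in oxidation state +2, the complex ion is [Cd...]^1−.
Charge balance with ammonium (+1) requires 1 complex ion per 1 ammonium.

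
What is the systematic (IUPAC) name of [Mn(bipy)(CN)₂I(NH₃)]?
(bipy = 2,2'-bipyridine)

There is no counter-ion, so the complex is neutral overall.
Ligand charges: 1×iodo (-1 each), 1×ammine (neutral), 2×cyano (-1 each), 1×2,2'-bipyridine (neutral); total -3. So Mn + (-3) = 0, giving Mn = +3.
Ligands are named alphabetically: ammine before bipyridine before cyano before iodo.

ammine(2,2'-bipyridine)dicyanoiodomanganese(III)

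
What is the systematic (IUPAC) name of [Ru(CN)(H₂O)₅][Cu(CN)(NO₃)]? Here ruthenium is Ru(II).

Both ions are complex: the cation is named first with the plain metal name, the anion second with the -ate form; each ion's ligands are alphabetised independently.
Ru is given as +2; the cation's ligand charges sum to -1, so the complex cation is 1+.
A 1:1 salt means the anion carries the equal and opposite charge, 1−.
Anion: ligand charges sum to -2; for the ion to be 1−, Cu = +1.

pentaaquacyanoruthenium(II) cyanonitratocuprate(I)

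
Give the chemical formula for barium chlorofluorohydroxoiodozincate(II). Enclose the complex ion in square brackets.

Ba[ZnClFI(OH)]

Ligands: 1 hydroxo (OH, -1), 1 fluoro (F, -1), 1 chloro (Cl, -1), 1 iodo (I, -1). Ligand charge sum = -4.
With Zn in oxidation state +2, the complex ion is [Zn...]^2−.
Charge balance with barium (+2) requires 1 complex ion per 1 barium.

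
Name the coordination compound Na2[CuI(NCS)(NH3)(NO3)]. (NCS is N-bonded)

The 2 sodium counter-ions carry a total charge of +2, so each complex ion is 2−.
Ligand charges: 1×nitrato (-1 each), 1×isothiocyanato (-1 each), 1×ammine (neutral), 1×iodo (-1 each); total -3. So Cu + (-3) = 2−, giving Cu = +1.
Ligands are named alphabetically: ammine before iodo before isothiocyanato before nitrato.
The complex ion is anionic, so copper takes the -ate form cuprate(I).

sodium ammineiodoisothiocyanatonitratocuprate(I)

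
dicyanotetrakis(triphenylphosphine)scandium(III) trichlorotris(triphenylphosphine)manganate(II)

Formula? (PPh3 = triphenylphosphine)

Cation [Sc…]: ligand charges -2, Sc(III) ⇒ ion charge 1+.
Anion [Mn…]: ligand charges -3, Mn(II) ⇒ ion charge 1−.
One 1+ cation balances one 1− anion.

[Sc(CN)2(PPh3)4][MnCl3(PPh3)3]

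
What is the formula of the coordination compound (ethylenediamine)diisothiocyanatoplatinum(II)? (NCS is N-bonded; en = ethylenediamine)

Ligands: 2 isothiocyanato (NCS, -1), 1 ethylenediamine (en, neutral). Ligand charge sum = -2.
With Pt in oxidation state +2, the complex ion is [Pt...].

[Pt(en)(NCS)2]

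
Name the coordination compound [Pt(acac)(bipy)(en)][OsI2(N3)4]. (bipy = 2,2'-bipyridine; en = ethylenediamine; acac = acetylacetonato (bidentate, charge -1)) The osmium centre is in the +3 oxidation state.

(acetylacetonato)(2,2'-bipyridine)(ethylenediamine)platinum(IV) tetraazidodiiodoosmate(III)

Os is given as +3; the anion's ligand charges sum to -6, so the complex anion is 3−.
A 1:1 salt means the cation carries the equal and opposite charge, 3+.
Cation: ligand charges sum to -1; for the ion to be 3+, Pt = +4.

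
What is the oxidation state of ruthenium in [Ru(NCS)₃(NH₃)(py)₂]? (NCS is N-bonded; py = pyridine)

No counter-ion: the bracketed complex is neutral.
Ligand charges: 1×NH3 neutral; 3×NCS = -3; 2×py neutral; sum -3.
Ru + (-3) = 0 ⇒ Ru is +3.

+3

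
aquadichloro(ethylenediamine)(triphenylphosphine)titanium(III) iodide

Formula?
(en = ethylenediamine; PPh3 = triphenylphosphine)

Ligands: 1 ethylenediamine (en, neutral), 2 chloro (Cl, -1), 1 aqua (H2O, neutral), 1 triphenylphosphine (PPh3, neutral). Ligand charge sum = -2.
Charge balance with iodide (-1) requires 1 complex ion per 1 iodide.

[TiCl2(en)(H2O)(PPh3)]I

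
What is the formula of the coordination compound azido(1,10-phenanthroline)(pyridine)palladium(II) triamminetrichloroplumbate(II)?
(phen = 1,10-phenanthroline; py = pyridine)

Cation [Pd…]: ligand charges -1, Pd(II) ⇒ ion charge 1+.
Anion [Pb…]: ligand charges -3, Pb(II) ⇒ ion charge 1−.
One 1+ cation balances one 1− anion.

[Pd(N3)(phen)(py)][PbCl3(NH3)3]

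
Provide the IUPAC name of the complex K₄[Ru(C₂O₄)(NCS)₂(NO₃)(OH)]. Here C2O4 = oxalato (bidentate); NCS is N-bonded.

The 4 potassium counter-ions carry a total charge of +4, so each complex ion is 4−.
Ligand charges: 1×oxalato (-2 each), 1×nitrato (-1 each), 1×hydroxo (-1 each), 2×isothiocyanato (-1 each); total -6. So Ru + (-6) = 4−, giving Ru = +2.
Ligands are named alphabetically: hydroxo before isothiocyanato before nitrato before oxalato.
The complex ion is anionic, so ruthenium takes the -ate form ruthenate(II).

potassium hydroxodiisothiocyanatonitratooxalatoruthenate(II)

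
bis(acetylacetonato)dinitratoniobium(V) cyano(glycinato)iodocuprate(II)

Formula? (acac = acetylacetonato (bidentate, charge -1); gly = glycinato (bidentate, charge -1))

Cation [Nb…]: ligand charges -4, Nb(V) ⇒ ion charge 1+.
Anion [Cu…]: ligand charges -3, Cu(II) ⇒ ion charge 1−.
One 1+ cation balances one 1− anion.

[Nb(acac)2(NO3)2][Cu(CN)(gly)I]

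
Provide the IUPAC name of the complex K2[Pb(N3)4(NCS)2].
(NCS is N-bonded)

potassium tetraazidodiisothiocyanatoplumbate(IV)

The 2 potassium counter-ions carry a total charge of +2, so each complex ion is 2−.
Ligand charges: 2×isothiocyanato (-1 each), 4×azido (-1 each); total -6. So Pb + (-6) = 2−, giving Pb = +4.
Ligands are named alphabetically: azido before isothiocyanato.
The complex ion is anionic, so lead takes the -ate form plumbate(IV).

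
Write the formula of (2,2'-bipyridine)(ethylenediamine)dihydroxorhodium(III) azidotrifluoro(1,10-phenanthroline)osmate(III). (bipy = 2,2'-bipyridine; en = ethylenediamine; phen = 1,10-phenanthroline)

[Rh(bipy)(en)(OH)2][OsF3(N3)(phen)]

Cation [Rh…]: ligand charges -2, Rh(III) ⇒ ion charge 1+.
Anion [Os…]: ligand charges -4, Os(III) ⇒ ion charge 1−.
One 1+ cation balances one 1− anion.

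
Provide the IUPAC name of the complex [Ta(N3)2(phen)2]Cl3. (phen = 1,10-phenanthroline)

The 3 chloride counter-ions carry a total charge of -3, so each complex ion is 3+.
Ligand charges: 2×azido (-1 each), 2×1,10-phenanthroline (neutral); total -2. So Ta + (-2) = 3+, giving Ta = +5.
Ligands are named alphabetically: azido before phenanthroline.

diazidobis(1,10-phenanthroline)tantalum(V) chloride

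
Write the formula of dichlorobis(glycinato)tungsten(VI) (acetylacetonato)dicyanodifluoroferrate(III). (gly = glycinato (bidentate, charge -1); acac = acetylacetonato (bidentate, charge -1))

Cation [W…]: ligand charges -4, W(VI) ⇒ ion charge 2+.
Anion [Fe…]: ligand charges -5, Fe(III) ⇒ ion charge 2−.
One 2+ cation balances one 2− anion.

[WCl2(gly)2][Fe(acac)(CN)2F2]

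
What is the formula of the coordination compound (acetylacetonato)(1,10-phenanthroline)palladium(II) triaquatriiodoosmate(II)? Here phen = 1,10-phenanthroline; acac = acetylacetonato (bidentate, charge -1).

Cation [Pd…]: ligand charges -1, Pd(II) ⇒ ion charge 1+.
Anion [Os…]: ligand charges -3, Os(II) ⇒ ion charge 1−.
One 1+ cation balances one 1− anion.

[Pd(acac)(phen)][Os(H2O)3I3]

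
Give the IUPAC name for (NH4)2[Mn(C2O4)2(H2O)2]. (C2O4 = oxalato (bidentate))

The 2 ammonium counter-ions carry a total charge of +2, so each complex ion is 2−.
Ligand charges: 2×oxalato (-2 each), 2×aqua (neutral); total -4. So Mn + (-4) = 2−, giving Mn = +2.
The complex ion is anionic, so manganese takes the -ate form manganate(II).

ammonium diaquadioxalatomanganate(II)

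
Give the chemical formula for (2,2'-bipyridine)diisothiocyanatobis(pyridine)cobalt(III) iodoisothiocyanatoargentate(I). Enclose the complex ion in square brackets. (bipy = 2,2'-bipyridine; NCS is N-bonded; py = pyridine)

Cation [Co…]: ligand charges -2, Co(III) ⇒ ion charge 1+.
Anion [Ag…]: ligand charges -2, Ag(I) ⇒ ion charge 1−.
One 1+ cation balances one 1− anion.

[Co(bipy)(NCS)2(py)2][AgI(NCS)]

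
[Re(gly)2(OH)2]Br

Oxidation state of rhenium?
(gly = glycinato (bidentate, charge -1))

+5

1 bromide outside the brackets (-1 each) → the complex ion is 1+.
Ligand charges: 2×gly = -2; 2×OH = -2; sum -4.
Re + (-4) = 1+ ⇒ Re is +5.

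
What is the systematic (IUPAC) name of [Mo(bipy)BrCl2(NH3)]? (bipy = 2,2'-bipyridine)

ammine(2,2'-bipyridine)bromodichloromolybdenum(III)

There is no counter-ion, so the complex is neutral overall.
Ligand charges: 1×ammine (neutral), 1×bromo (-1 each), 1×2,2'-bipyridine (neutral), 2×chloro (-1 each); total -3. So Mo + (-3) = 0, giving Mo = +3.
Ligands are named alphabetically: ammine before bipyridine before bromo before chloro.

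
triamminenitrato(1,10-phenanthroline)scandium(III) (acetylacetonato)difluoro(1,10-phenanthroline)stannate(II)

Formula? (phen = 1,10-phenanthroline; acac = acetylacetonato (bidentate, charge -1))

Cation [Sc…]: ligand charges -1, Sc(III) ⇒ ion charge 2+.
Anion [Sn…]: ligand charges -3, Sn(II) ⇒ ion charge 1−.

[Sc(NH3)3(NO3)(phen)][Sn(acac)F2(phen)]2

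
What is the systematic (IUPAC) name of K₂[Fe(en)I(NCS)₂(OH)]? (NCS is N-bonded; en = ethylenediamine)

The 2 potassium counter-ions carry a total charge of +2, so each complex ion is 2−.
Ligand charges: 2×isothiocyanato (-1 each), 1×ethylenediamine (neutral), 1×iodo (-1 each), 1×hydroxo (-1 each); total -4. So Fe + (-4) = 2−, giving Fe = +2.
Ligands are named alphabetically: ethylenediamine before hydroxo before iodo before isothiocyanato.
The complex ion is anionic, so iron takes the -ate form ferrate(II).

potassium (ethylenediamine)hydroxoiododiisothiocyanatoferrate(II)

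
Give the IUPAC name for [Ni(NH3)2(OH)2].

diamminedihydroxonickel(II)

There is no counter-ion, so the complex is neutral overall.
Ligand charges: 2×hydroxo (-1 each), 2×ammine (neutral); total -2. So Ni + (-2) = 0, giving Ni = +2.
Ligands are named alphabetically: ammine before hydroxo.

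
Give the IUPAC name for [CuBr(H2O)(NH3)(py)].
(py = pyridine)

There is no counter-ion, so the complex is neutral overall.
Ligand charges: 1×pyridine (neutral), 1×ammine (neutral), 1×aqua (neutral), 1×bromo (-1 each); total -1. So Cu + (-1) = 0, giving Cu = +1.
Ligands are named alphabetically: ammine before aqua before bromo before pyridine.

ammineaquabromo(pyridine)copper(I)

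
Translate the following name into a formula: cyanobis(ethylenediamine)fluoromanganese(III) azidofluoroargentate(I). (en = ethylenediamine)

[Mn(CN)(en)2F][AgF(N3)]

Cation [Mn…]: ligand charges -2, Mn(III) ⇒ ion charge 1+.
Anion [Ag…]: ligand charges -2, Ag(I) ⇒ ion charge 1−.
One 1+ cation balances one 1− anion.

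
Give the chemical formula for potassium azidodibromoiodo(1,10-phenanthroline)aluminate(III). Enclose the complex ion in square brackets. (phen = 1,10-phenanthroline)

K[AlBr2I(N3)(phen)]

Ligands: 1 iodo (I, -1), 2 bromo (Br, -1), 1 1,10-phenanthroline (phen, neutral), 1 azido (N3, -1). Ligand charge sum = -4.
Charge balance with potassium (+1) requires 1 complex ion per 1 potassium.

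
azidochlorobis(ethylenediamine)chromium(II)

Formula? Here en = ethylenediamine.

[CrCl(en)2(N3)]

Ligands: 1 chloro (Cl, -1), 2 ethylenediamine (en, neutral), 1 azido (N3, -1). Ligand charge sum = -2.
With Cr in oxidation state +2, the complex ion is [Cr...].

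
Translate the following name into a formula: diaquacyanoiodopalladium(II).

Ligands: 2 aqua (H2O, neutral), 1 iodo (I, -1), 1 cyano (CN, -1). Ligand charge sum = -2.
With Pd in oxidation state +2, the complex ion is [Pd...].

[Pd(CN)(H2O)2I]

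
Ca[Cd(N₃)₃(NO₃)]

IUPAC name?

The 1 calcium counter-ion carries a total charge of +2, so each complex ion is 2−.
Ligand charges: 1×nitrato (-1 each), 3×azido (-1 each); total -4. So Cd + (-4) = 2−, giving Cd = +2.
Ligands are named alphabetically: azido before nitrato.
The complex ion is anionic, so cadmium takes the -ate form cadmate(II).

calcium triazidonitratocadmate(II)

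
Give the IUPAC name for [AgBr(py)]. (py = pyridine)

bromo(pyridine)silver(I)

There is no counter-ion, so the complex is neutral overall.
Ligand charges: 1×pyridine (neutral), 1×bromo (-1 each); total -1. So Ag + (-1) = 0, giving Ag = +1.
Ligands are named alphabetically: bromo before pyridine.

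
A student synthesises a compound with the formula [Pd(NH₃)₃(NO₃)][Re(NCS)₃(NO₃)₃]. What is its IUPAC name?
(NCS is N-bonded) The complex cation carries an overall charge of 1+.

triamminenitratopalladium(II) triisothiocyanatotrinitratorhenate(V)

Both ions are complex: the cation is named first with the plain metal name, the anion second with the -ate form; each ion's ligands are alphabetised independently.
The complex cation is given as 1+; its ligand charges sum to -1, so Pd = +2.
A 1:1 salt means the anion carries the equal and opposite charge, 1−.
Anion: ligand charges sum to -6; for the ion to be 1−, Re = +5.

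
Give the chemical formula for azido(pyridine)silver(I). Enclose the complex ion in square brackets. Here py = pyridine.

Ligands: 1 pyridine (py, neutral), 1 azido (N3, -1). Ligand charge sum = -1.
With Ag in oxidation state +1, the complex ion is [Ag...].

[Ag(N3)(py)]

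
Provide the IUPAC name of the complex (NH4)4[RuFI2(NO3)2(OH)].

The 4 ammonium counter-ions carry a total charge of +4, so each complex ion is 4−.
Ligand charges: 2×nitrato (-1 each), 2×iodo (-1 each), 1×hydroxo (-1 each), 1×fluoro (-1 each); total -6. So Ru + (-6) = 4−, giving Ru = +2.
Ligands are named alphabetically: fluoro before hydroxo before iodo before nitrato.
The complex ion is anionic, so ruthenium takes the -ate form ruthenate(II).

ammonium fluorohydroxodiiododinitratoruthenate(II)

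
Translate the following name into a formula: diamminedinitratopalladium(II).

[Pd(NH3)2(NO3)2]

Ligands: 2 ammine (NH3, neutral), 2 nitrato (NO3, -1). Ligand charge sum = -2.
With Pd in oxidation state +2, the complex ion is [Pd...].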